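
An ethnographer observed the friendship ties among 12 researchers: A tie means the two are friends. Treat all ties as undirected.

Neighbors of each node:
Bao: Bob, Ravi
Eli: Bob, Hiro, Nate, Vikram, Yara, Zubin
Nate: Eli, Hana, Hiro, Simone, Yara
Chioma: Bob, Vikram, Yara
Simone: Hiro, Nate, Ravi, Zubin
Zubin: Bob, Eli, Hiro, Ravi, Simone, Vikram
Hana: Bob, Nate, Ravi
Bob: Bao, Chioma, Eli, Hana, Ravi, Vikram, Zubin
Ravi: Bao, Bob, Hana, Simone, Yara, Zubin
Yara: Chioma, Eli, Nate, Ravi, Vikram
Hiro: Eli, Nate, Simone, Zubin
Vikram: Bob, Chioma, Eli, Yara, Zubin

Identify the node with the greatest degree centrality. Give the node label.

Bob

Degrees — Bao:2, Bob:7, Chioma:3, Eli:6, Hana:3, Hiro:4, Nate:5, Ravi:6, Simone:4, Vikram:5, Yara:5, Zubin:6.
The maximum is 7, attained only by Bob.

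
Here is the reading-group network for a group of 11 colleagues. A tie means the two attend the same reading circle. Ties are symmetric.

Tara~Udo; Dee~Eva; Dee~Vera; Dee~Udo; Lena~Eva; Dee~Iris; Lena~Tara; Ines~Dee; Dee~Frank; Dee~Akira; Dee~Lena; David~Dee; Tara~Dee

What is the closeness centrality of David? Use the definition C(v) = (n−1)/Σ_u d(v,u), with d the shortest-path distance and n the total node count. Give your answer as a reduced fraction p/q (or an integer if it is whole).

10/19

Distances from David: Akira:2, Dee:1, Eva:2, Frank:2, Ines:2, Iris:2, Lena:2, Tara:2, Udo:2, Vera:2. Sum = 19.
n = 11, so closeness = 10/19.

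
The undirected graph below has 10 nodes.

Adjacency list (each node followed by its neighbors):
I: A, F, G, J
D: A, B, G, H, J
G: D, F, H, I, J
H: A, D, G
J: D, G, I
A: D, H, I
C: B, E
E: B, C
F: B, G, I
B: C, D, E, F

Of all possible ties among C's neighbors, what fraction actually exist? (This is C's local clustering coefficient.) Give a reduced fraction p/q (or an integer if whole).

1

C's neighbors: B and E (k = 2).
Possible neighbor pairs: C(2,2) = 1. Edges among them: B–E → e = 1.
Clustering(C) = 1/1.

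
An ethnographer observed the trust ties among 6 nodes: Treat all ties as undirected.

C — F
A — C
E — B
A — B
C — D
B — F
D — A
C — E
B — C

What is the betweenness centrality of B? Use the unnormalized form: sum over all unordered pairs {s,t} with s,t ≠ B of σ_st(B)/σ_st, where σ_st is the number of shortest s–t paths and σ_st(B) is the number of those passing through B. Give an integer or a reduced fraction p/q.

Pairs whose geodesics pass through B — A–E: 1/2; A–F: 1/2; E–F: 1/2.
All other pairs contribute 0.
Summing the contributions gives betweenness(B) = 3/2.

3/2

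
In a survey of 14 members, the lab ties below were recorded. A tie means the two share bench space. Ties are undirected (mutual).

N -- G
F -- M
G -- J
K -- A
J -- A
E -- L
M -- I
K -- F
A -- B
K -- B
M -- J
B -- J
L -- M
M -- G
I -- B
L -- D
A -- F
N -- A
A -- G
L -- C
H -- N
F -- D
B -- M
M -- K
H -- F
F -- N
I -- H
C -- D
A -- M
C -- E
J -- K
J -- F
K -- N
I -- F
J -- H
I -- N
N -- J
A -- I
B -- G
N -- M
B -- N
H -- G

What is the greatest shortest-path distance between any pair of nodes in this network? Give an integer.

4

Eccentricity of each node (its greatest distance to any other): A:3, B:3, C:3, D:3, E:4, F:3, G:3, H:4, I:3, J:3, K:3, L:3, M:2, N:3.
The maximum eccentricity is 4, realized for instance by the pair H–E via H – F – M – L – E. So the diameter is 4.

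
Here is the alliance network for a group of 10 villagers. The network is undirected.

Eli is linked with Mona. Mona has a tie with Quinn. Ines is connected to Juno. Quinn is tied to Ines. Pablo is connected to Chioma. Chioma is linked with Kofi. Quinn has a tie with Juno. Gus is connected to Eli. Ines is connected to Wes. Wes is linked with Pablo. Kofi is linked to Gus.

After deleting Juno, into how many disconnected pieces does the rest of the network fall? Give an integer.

Juno's neighbors (Ines and Quinn) remain reachable from one another through other ties, so the rest of the network stays in one piece.

1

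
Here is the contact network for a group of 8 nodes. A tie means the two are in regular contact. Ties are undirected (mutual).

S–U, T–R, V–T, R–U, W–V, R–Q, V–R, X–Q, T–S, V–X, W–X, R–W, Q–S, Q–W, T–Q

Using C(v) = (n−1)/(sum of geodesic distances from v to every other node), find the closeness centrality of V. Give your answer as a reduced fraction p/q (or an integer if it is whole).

Distances from V: Q:2, R:1, S:2, T:1, U:2, W:1, X:1. Sum = 10.
n = 8, so closeness = 7/10.

7/10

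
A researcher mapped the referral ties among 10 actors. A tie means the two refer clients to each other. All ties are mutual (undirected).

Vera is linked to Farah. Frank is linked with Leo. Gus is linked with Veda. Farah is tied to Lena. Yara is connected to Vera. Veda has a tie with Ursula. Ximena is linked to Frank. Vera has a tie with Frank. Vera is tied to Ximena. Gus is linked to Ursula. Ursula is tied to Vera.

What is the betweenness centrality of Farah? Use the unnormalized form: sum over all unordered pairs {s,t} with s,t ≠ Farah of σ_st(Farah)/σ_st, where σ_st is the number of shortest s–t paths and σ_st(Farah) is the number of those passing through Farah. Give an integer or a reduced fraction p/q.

8

Pairs whose geodesics pass through Farah — Frank–Lena: 1; Yara–Lena: 1; Vera–Lena: 1; Gus–Lena: 1; Leo–Lena: 1; Ursula–Lena: 1; Lena–Veda: 1; Lena–Ximena: 1.
All other pairs contribute 0.
Summing the contributions gives betweenness(Farah) = 8.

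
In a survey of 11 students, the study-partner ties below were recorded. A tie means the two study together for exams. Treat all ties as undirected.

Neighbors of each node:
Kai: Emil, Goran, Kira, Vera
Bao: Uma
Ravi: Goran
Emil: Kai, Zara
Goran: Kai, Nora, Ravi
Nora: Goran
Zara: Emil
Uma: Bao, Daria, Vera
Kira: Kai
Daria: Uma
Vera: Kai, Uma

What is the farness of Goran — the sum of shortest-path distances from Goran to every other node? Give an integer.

23

Distances from Goran: Bao:4, Daria:4, Emil:2, Kai:1, Kira:2, Nora:1, Ravi:1, Uma:3, Vera:2, Zara:3.
Sum = 4 + 4 + 2 + 1 + 2 + 1 + 1 + 3 + 2 + 3 = 23.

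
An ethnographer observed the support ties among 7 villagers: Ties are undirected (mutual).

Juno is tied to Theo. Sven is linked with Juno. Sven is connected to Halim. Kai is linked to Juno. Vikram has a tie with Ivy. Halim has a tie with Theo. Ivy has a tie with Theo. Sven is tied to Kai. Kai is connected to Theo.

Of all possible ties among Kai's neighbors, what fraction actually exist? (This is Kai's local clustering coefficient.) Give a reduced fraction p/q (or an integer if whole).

2/3

Kai's neighbors: Juno, Sven, and Theo (k = 3).
Possible neighbor pairs: C(3,2) = 3. Edges among them: Juno–Sven, Juno–Theo → e = 2.
Clustering(Kai) = 2/3.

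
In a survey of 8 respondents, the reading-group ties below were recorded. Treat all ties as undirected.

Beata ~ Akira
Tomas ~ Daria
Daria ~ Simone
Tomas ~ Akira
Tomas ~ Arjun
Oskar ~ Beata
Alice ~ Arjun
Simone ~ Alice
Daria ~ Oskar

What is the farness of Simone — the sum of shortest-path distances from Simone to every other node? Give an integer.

Distances from Simone: Akira:3, Alice:1, Arjun:2, Beata:3, Daria:1, Oskar:2, Tomas:2.
Sum = 3 + 1 + 2 + 3 + 1 + 2 + 2 = 14.

14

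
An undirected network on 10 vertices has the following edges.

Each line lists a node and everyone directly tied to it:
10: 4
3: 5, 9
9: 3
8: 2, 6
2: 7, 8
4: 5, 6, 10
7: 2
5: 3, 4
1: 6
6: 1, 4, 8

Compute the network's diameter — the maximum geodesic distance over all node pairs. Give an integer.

Eccentricity of each node (its greatest distance to any other): 1:5, 2:6, 3:6, 4:4, 5:5, 6:4, 7:7, 8:5, 9:7, 10:5.
The maximum eccentricity is 7, realized for instance by the pair 9–7 via 9 – 3 – 5 – 4 – 6 – 8 – 2 – 7. So the diameter is 7.

7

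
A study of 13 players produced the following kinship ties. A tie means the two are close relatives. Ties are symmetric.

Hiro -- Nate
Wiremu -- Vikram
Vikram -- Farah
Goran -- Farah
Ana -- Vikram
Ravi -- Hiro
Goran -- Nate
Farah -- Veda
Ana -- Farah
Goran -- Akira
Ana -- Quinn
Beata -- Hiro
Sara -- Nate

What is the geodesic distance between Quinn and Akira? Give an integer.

4

One shortest route is Quinn – Ana – Farah – Goran – Akira, which uses 4 edges, and at distance 3 from Quinn we only reach {Goran, Veda, Wiremu}, which does not include Akira. So d(Quinn,Akira) = 4.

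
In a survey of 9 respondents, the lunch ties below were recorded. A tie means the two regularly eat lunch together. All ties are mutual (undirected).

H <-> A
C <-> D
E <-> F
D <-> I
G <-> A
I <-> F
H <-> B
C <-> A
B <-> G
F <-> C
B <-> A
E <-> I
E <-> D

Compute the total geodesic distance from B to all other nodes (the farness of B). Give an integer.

Distances from B: A:1, C:2, D:3, E:4, F:3, G:1, H:1, I:4.
Sum = 1 + 2 + 3 + 4 + 3 + 1 + 1 + 4 = 19.

19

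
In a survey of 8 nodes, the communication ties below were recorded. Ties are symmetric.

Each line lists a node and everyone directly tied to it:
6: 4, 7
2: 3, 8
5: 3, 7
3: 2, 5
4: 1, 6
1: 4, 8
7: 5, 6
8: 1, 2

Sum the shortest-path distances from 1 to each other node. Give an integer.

Distances from 1: 2:2, 3:3, 4:1, 5:4, 6:2, 7:3, 8:1.
Sum = 2 + 3 + 1 + 4 + 2 + 3 + 1 = 16.

16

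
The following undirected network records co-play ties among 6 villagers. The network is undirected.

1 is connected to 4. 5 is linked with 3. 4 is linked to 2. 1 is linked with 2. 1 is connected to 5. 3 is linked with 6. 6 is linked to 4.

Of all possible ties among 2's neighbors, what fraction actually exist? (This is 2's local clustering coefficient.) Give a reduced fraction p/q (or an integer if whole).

2's neighbors: 1 and 4 (k = 2).
Possible neighbor pairs: C(2,2) = 1. Edges among them: 1–4 → e = 1.
Clustering(2) = 1/1.

1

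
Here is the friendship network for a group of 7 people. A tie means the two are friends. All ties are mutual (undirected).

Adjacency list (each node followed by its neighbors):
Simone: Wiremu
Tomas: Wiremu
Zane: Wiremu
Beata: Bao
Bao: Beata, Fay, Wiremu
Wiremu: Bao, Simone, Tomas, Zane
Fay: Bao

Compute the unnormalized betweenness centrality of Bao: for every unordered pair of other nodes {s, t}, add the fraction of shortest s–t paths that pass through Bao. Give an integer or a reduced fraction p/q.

Pairs whose geodesics pass through Bao — Fay–Tomas: 1; Fay–Zane: 1; Fay–Wiremu: 1; Fay–Simone: 1; Fay–Beata: 1; Tomas–Beata: 1; Zane–Beata: 1; Wiremu–Beata: 1; Simone–Beata: 1.
All other pairs contribute 0.
Summing the contributions gives betweenness(Bao) = 9.

9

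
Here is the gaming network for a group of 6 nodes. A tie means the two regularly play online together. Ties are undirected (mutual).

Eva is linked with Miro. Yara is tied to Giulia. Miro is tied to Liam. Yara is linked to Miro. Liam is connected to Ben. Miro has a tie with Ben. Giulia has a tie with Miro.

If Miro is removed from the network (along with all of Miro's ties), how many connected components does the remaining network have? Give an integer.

Without Miro, the remaining ties split the others into: {Giulia, Yara}; {Eva}; {Ben, Liam}.
That's 3 separate components.

3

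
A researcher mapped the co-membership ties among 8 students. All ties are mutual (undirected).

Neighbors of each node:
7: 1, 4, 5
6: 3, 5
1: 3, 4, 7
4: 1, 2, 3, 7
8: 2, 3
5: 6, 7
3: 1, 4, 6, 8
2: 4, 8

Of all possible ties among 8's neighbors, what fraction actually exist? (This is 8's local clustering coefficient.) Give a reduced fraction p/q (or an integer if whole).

8's neighbors: 2 and 3 (k = 2).
Possible neighbor pairs: C(2,2) = 1. Edges among them: none → e = 0.
Clustering(8) = 0/1.

0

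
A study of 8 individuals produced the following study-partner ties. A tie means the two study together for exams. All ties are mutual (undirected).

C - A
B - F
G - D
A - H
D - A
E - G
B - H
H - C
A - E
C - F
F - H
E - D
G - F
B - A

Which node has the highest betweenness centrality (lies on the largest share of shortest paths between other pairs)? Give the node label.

A

Unnormalized betweenness of each node: A:19/3, B:1/3, C:1/3, D:1/2, E:1/2, F:10/3, G:2, H:2/3.
A has the largest value, 19/3, making it the main broker — the node through which the most shortest paths run.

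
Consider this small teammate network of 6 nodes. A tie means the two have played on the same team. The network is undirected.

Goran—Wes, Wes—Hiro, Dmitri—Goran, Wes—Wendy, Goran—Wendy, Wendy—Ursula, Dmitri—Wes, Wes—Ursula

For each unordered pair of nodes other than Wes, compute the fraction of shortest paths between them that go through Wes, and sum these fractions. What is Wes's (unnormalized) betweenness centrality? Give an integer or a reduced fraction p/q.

6

Pairs whose geodesics pass through Wes — Ursula–Goran: 1/2; Ursula–Dmitri: 1; Ursula–Hiro: 1; Goran–Hiro: 1; Dmitri–Hiro: 1; Dmitri–Wendy: 1/2; Hiro–Wendy: 1.
All other pairs contribute 0.
Summing the contributions gives betweenness(Wes) = 6.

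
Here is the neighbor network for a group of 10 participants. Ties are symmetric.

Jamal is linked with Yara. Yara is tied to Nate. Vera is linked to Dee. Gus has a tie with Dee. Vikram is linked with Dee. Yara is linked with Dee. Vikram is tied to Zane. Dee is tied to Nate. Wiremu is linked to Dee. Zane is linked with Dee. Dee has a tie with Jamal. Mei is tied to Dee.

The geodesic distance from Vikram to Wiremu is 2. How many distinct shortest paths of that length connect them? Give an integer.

1

The shortest distance is 2, and the only length-2 path is Vikram–Dee–Wiremu. So there is exactly 1 shortest path.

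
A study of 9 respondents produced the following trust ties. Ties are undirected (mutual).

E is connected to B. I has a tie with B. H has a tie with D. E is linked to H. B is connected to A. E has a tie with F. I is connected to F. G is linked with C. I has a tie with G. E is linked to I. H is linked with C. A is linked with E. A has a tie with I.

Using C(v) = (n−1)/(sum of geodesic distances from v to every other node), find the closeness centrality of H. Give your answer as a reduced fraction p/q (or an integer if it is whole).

8/13

Distances from H: A:2, B:2, C:1, D:1, E:1, F:2, G:2, I:2. Sum = 13.
n = 9, so closeness = 8/13.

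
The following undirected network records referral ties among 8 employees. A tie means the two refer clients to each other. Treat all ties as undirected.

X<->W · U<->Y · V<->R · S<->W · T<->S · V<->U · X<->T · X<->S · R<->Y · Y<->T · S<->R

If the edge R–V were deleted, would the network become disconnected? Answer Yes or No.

No

Even without that edge, R still reaches V via R – Y – U – V, so the network stays connected. Not a bridge.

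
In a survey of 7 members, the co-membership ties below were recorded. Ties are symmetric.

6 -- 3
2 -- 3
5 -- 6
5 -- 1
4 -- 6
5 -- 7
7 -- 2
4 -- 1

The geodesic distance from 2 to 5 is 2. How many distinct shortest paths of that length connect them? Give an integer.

The shortest distance is 2, and the only length-2 path is 2–7–5. So there is exactly 1 shortest path.

1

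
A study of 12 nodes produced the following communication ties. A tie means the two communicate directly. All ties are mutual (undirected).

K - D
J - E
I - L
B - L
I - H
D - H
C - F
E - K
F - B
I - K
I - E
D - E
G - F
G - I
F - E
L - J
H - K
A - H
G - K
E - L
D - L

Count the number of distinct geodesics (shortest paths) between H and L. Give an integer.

The shortest distance is 2. The length-2 paths are: H–D–L; H–I–L.
That gives 2 distinct shortest paths.

2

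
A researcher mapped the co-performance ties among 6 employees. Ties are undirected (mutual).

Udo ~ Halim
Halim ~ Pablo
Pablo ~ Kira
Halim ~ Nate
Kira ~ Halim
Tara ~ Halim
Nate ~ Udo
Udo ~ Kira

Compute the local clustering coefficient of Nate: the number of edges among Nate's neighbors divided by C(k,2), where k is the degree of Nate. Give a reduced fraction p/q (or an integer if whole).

1

Nate's neighbors: Halim and Udo (k = 2).
Possible neighbor pairs: C(2,2) = 1. Edges among them: Halim–Udo → e = 1.
Clustering(Nate) = 1/1.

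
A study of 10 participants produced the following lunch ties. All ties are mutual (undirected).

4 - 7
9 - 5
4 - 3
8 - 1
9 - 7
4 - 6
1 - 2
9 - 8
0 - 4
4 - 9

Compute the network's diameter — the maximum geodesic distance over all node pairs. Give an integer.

5

Eccentricity of each node (its greatest distance to any other): 0:5, 1:4, 2:5, 3:5, 4:4, 5:4, 6:5, 7:4, 8:3, 9:3.
The maximum eccentricity is 5, realized for instance by the pair 3–2 via 3 – 4 – 9 – 8 – 1 – 2. So the diameter is 5.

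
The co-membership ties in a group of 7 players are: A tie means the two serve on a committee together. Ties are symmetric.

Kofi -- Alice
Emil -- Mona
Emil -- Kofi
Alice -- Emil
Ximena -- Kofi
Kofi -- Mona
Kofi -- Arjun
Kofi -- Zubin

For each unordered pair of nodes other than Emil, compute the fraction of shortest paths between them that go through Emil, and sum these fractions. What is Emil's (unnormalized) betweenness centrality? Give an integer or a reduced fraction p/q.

Pairs whose geodesics pass through Emil — Mona–Alice: 1/2.
All other pairs contribute 0.
Summing the contributions gives betweenness(Emil) = 1/2.

1/2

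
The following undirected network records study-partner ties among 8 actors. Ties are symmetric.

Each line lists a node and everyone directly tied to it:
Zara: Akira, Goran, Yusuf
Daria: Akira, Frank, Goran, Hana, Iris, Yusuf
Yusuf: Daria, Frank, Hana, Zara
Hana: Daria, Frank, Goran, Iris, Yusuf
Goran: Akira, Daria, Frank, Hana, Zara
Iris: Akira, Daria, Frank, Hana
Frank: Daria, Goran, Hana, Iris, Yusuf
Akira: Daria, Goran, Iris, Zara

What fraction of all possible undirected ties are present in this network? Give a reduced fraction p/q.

There are 18 edges and 8 nodes, so the maximum possible is C(8,2) = 28.
Density = 18/28 = 9/14.

9/14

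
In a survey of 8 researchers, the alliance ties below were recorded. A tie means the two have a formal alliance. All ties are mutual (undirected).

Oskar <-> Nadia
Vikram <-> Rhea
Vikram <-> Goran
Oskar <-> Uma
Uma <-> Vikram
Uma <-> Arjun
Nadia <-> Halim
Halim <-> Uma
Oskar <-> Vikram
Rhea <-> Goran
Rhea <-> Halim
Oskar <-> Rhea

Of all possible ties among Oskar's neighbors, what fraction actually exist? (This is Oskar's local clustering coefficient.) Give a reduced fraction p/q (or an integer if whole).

Oskar's neighbors: Nadia, Rhea, Uma, and Vikram (k = 4).
Possible neighbor pairs: C(4,2) = 6. Edges among them: Rhea–Vikram, Uma–Vikram → e = 2.
Clustering(Oskar) = 2/6 = 1/3.

1/3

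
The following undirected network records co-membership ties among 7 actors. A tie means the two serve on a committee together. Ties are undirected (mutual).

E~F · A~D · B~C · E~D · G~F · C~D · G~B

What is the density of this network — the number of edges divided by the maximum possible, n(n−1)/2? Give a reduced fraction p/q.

There are 7 edges and 7 nodes, so the maximum possible is C(7,2) = 21.
Density = 7/21 = 1/3.

1/3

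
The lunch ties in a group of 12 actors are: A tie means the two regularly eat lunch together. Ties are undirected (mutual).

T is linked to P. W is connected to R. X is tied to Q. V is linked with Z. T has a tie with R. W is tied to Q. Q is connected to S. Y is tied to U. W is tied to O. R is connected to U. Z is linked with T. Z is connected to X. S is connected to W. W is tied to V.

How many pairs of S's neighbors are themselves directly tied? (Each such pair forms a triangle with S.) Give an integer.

1

S's neighbors: Q and W.
Neighbor pairs that are themselves tied: S–Q–W. Each forms one triangle with S, for 1 in total.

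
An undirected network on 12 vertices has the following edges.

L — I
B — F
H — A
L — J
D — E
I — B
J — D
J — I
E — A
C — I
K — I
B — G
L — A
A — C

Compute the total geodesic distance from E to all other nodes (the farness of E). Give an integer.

31

Distances from E: A:1, B:4, C:2, D:1, F:5, G:5, H:2, I:3, J:2, K:4, L:2.
Sum = 1 + 4 + 2 + 1 + 5 + 5 + 2 + 3 + 2 + 4 + 2 = 31.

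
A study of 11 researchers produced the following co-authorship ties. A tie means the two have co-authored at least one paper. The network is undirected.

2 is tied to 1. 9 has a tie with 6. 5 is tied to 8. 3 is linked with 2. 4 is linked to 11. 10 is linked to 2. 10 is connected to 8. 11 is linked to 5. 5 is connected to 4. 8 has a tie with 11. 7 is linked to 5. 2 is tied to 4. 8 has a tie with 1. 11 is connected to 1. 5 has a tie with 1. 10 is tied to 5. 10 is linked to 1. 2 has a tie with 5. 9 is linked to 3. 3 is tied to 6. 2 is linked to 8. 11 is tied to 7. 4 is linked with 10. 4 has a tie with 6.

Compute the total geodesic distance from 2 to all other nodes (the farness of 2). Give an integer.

Distances from 2: 1:1, 3:1, 4:1, 5:1, 6:2, 7:2, 8:1, 9:2, 10:1, 11:2.
Sum = 1 + 1 + 1 + 1 + 2 + 2 + 1 + 2 + 1 + 2 = 14.

14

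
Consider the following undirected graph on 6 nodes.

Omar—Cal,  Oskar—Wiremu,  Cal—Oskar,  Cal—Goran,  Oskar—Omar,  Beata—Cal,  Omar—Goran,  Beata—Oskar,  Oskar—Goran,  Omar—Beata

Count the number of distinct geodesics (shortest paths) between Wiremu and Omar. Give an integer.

1

The shortest distance is 2, and the only length-2 path is Wiremu–Oskar–Omar. So there is exactly 1 shortest path.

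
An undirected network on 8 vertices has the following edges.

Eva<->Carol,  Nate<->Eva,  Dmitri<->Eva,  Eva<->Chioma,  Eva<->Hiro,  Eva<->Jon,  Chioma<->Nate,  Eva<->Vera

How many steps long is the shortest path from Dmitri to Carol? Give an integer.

One shortest route is Dmitri – Eva – Carol, which uses 2 edges, and Dmitri and Carol are not directly tied, so nothing shorter exists. So d(Dmitri,Carol) = 2.

2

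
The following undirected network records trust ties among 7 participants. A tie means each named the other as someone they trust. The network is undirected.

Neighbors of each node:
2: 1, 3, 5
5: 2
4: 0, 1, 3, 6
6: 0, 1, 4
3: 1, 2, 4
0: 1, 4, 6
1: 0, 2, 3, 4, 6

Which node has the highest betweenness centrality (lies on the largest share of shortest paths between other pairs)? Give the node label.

Unnormalized betweenness of each node: 0:0, 1:6, 2:5, 3:1, 4:1, 5:0, 6:0.
1 has the largest value, 6, making it the main broker — the node through which the most shortest paths run.

1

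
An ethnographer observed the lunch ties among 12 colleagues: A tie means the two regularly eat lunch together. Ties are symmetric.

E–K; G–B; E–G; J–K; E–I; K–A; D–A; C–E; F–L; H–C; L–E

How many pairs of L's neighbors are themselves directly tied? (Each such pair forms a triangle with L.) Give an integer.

L's neighbors are E and F, but none of them are tied to each other, so no triangle contains L.

0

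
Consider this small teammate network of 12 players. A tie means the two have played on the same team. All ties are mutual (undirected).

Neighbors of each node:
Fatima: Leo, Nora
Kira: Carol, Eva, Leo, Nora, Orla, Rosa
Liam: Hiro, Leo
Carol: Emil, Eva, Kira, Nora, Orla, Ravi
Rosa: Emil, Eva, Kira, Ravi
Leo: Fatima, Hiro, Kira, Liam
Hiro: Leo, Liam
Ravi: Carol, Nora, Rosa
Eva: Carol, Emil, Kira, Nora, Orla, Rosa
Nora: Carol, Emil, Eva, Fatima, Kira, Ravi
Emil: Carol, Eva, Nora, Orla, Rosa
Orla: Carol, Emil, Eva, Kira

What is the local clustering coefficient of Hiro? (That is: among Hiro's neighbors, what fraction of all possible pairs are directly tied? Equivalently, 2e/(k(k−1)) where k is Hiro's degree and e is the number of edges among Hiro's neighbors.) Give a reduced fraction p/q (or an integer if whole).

1

Hiro's neighbors: Leo and Liam (k = 2).
Possible neighbor pairs: C(2,2) = 1. Edges among them: Leo–Liam → e = 1.
Clustering(Hiro) = 1/1.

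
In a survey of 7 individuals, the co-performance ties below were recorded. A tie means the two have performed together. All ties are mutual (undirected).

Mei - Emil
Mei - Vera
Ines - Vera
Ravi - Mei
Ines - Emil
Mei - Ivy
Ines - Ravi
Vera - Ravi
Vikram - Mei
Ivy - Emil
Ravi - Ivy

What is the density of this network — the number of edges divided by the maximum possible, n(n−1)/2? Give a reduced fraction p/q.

There are 11 edges and 7 nodes, so the maximum possible is C(7,2) = 21.
Density = 11/21.

11/21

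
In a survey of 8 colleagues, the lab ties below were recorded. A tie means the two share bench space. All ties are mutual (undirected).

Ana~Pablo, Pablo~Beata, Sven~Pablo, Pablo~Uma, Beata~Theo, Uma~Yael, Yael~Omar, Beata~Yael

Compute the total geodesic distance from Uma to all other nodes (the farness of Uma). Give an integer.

Distances from Uma: Ana:2, Beata:2, Omar:2, Pablo:1, Sven:2, Theo:3, Yael:1.
Sum = 2 + 2 + 2 + 1 + 2 + 3 + 1 = 13.

13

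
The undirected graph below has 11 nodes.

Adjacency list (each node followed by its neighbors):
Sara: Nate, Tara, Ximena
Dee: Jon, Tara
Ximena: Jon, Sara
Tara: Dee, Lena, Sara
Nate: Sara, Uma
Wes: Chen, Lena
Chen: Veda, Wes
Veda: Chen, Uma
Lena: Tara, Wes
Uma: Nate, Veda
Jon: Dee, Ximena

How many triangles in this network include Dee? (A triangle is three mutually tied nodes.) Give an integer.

0

Dee's neighbors are Jon and Tara, but none of them are tied to each other, so no triangle contains Dee.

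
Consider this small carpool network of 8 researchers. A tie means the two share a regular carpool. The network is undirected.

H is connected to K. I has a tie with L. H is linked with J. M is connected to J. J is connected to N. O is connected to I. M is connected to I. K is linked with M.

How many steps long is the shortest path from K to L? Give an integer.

One shortest route is K – M – I – L, which uses 3 edges, and at distance 2 from K we only reach {I, J}, which does not include L. So d(K,L) = 3.

3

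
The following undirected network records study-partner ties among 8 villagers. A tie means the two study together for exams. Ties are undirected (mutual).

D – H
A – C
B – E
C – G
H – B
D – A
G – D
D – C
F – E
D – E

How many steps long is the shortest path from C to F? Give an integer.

3

One shortest route is C – D – E – F, which uses 3 edges, and at distance 2 from C we only reach {E, H}, which does not include F. So d(C,F) = 3.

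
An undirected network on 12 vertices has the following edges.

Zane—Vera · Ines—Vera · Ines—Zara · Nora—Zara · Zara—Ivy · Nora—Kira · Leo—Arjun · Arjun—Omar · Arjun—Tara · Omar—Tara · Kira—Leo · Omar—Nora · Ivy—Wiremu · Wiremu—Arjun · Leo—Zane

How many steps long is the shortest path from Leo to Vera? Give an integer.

2

One shortest route is Leo – Zane – Vera, which uses 2 edges, and Leo and Vera are not directly tied, so nothing shorter exists. So d(Leo,Vera) = 2.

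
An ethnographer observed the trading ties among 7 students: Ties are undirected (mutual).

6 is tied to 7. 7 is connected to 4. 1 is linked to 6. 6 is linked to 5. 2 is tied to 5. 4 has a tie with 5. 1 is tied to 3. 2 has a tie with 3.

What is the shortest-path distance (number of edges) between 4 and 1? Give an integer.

3

One shortest route is 4 – 5 – 6 – 1, which uses 3 edges, and at distance 2 from 4 we only reach {2, 6}, which does not include 1. So d(4,1) = 3.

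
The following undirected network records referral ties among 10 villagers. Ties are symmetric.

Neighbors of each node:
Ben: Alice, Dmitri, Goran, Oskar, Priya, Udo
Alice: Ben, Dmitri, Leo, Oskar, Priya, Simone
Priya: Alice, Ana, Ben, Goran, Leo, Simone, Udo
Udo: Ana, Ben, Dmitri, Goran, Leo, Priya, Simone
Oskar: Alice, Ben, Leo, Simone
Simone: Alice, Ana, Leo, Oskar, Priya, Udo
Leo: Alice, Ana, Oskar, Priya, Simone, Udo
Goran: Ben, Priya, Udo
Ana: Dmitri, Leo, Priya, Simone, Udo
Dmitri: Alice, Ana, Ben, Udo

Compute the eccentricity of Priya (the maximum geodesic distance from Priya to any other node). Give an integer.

2

Distances from Priya: Alice:1, Ana:1, Ben:1, Dmitri:2, Goran:1, Leo:1, Oskar:2, Simone:1, Udo:1.
The largest is 2 (to Oskar and Dmitri), so the eccentricity of Priya is 2.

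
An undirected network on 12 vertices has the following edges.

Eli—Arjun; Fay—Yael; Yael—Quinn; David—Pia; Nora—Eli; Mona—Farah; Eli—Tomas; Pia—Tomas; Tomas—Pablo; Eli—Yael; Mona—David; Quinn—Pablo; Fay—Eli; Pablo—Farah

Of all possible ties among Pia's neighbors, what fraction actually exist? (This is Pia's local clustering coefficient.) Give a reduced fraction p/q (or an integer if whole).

Pia's neighbors: David and Tomas (k = 2).
Possible neighbor pairs: C(2,2) = 1. Edges among them: none → e = 0.
Clustering(Pia) = 0/1.

0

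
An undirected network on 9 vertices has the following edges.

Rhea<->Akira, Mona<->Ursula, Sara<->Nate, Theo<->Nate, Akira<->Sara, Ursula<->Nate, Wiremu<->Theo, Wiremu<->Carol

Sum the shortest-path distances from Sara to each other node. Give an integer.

Distances from Sara: Akira:1, Carol:4, Mona:3, Nate:1, Rhea:2, Theo:2, Ursula:2, Wiremu:3.
Sum = 1 + 4 + 3 + 1 + 2 + 2 + 2 + 3 = 18.

18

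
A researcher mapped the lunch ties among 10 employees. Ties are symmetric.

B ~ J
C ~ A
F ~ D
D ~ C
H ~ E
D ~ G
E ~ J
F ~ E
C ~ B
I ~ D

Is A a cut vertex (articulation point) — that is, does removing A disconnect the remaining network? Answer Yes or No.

Even without A, every remaining node can still reach every other (the residual graph is connected), so A is not a cut vertex.

No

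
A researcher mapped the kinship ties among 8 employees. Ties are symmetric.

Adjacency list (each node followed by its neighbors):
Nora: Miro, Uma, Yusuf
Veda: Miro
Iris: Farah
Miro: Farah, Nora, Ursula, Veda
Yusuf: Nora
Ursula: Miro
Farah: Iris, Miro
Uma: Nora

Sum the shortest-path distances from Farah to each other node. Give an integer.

14

Distances from Farah: Iris:1, Miro:1, Nora:2, Uma:3, Ursula:2, Veda:2, Yusuf:3.
Sum = 1 + 1 + 2 + 3 + 2 + 2 + 3 = 14.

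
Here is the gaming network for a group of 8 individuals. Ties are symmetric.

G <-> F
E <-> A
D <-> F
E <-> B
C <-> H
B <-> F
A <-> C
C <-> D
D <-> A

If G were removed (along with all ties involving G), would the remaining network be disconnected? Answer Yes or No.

No

Even without G, every remaining node can still reach every other (the residual graph is connected), so G is not a cut vertex.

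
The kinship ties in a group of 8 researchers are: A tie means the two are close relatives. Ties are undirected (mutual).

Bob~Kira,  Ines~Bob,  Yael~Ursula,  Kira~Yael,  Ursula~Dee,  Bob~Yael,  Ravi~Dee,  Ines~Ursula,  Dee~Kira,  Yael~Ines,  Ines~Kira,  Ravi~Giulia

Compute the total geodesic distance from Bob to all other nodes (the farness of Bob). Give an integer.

Distances from Bob: Dee:2, Giulia:4, Ines:1, Kira:1, Ravi:3, Ursula:2, Yael:1.
Sum = 2 + 4 + 1 + 1 + 3 + 2 + 1 = 14.

14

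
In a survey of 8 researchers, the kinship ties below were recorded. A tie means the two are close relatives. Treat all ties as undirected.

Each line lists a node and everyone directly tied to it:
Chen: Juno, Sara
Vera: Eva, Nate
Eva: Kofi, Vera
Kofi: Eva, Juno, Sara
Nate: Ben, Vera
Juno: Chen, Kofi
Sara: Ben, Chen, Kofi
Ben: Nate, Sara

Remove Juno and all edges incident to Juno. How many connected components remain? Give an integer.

Juno's neighbors (Chen and Kofi) remain reachable from one another through other ties, so the rest of the network stays in one piece.

1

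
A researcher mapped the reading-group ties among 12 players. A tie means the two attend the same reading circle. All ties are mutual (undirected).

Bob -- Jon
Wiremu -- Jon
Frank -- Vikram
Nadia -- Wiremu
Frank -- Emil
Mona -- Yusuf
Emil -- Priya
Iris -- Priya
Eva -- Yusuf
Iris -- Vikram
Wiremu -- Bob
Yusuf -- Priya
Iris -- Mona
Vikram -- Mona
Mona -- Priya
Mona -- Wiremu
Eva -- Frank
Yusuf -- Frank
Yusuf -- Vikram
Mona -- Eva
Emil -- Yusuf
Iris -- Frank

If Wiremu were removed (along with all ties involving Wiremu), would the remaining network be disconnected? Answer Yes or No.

Yes

Removing Wiremu leaves {Emil, Eva, Frank, Iris, Mona, Priya, Vikram, and Yusuf} with no path to {Bob and Jon}, so the network splits into 3 components. Wiremu is a cut vertex.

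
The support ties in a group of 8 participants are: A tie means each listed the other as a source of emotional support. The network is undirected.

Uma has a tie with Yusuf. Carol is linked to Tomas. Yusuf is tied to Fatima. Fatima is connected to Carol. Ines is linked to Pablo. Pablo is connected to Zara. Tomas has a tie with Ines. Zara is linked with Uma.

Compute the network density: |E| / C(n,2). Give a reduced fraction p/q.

2/7

There are 8 edges and 8 nodes, so the maximum possible is C(8,2) = 28.
Density = 8/28 = 2/7.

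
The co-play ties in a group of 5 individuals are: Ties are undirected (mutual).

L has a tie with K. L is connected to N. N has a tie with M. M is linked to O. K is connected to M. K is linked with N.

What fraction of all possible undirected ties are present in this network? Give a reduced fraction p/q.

3/5

There are 6 edges and 5 nodes, so the maximum possible is C(5,2) = 10.
Density = 6/10 = 3/5.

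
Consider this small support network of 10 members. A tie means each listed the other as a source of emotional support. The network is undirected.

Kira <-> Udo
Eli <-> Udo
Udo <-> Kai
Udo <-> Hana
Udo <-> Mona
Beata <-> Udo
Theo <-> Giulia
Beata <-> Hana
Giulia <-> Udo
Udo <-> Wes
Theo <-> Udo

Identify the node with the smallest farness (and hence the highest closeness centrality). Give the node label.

Udo

Farness (sum of distances to all others) for each node — Beata:16, Eli:17, Giulia:16, Hana:16, Kai:17, Kira:17, Mona:17, Theo:16, Udo:9, Wes:17.
The smallest farness is 9, for Udo, so Udo has the highest closeness.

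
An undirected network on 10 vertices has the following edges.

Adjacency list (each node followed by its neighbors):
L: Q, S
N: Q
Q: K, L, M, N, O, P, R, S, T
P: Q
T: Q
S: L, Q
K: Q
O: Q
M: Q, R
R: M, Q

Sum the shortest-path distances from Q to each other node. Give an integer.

Distances from Q: K:1, L:1, M:1, N:1, O:1, P:1, R:1, S:1, T:1.
Sum = 1 + 1 + 1 + 1 + 1 + 1 + 1 + 1 + 1 = 9.

9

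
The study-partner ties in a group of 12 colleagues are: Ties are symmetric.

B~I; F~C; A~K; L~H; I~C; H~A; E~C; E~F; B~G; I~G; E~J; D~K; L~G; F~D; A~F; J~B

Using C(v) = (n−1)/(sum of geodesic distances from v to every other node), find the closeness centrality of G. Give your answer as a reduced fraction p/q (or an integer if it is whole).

Distances from G: A:3, B:1, C:2, D:4, E:3, F:3, H:2, I:1, J:2, K:4, L:1. Sum = 26.
n = 12, so closeness = 11/26.

11/26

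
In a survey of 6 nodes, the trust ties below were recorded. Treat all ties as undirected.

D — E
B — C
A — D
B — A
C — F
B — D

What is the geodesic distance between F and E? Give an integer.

One shortest route is F – C – B – D – E, which uses 4 edges, and at distance 3 from F we only reach {A, D}, which does not include E. So d(F,E) = 4.

4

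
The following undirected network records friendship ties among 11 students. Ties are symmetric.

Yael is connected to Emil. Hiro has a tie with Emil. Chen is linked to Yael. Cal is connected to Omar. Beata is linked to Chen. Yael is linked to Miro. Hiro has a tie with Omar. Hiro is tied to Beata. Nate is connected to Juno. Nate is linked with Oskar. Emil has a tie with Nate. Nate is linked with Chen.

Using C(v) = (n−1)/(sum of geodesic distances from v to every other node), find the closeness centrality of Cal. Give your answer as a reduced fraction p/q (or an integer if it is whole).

5/18

Distances from Cal: Beata:3, Chen:4, Emil:3, Hiro:2, Juno:5, Miro:5, Nate:4, Omar:1, Oskar:5, Yael:4. Sum = 36.
n = 11, so closeness = 10/36 = 5/18.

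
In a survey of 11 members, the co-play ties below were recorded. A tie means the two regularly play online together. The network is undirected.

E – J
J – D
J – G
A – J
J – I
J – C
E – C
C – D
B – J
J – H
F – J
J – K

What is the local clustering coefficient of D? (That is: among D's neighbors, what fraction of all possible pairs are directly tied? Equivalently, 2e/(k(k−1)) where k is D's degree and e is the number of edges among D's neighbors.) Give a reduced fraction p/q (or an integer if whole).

1

D's neighbors: C and J (k = 2).
Possible neighbor pairs: C(2,2) = 1. Edges among them: C–J → e = 1.
Clustering(D) = 1/1.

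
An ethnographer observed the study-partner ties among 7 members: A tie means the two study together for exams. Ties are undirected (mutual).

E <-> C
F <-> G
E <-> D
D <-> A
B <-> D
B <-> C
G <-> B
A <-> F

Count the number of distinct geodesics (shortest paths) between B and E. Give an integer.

The shortest distance is 2. The length-2 paths are: B–D–E; B–C–E.
That gives 2 distinct shortest paths.

2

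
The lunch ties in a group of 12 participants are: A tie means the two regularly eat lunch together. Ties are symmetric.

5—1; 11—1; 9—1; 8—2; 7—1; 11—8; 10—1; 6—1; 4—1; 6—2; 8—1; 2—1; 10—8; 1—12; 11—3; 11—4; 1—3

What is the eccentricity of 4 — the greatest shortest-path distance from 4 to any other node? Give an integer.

Distances from 4: 1:1, 2:2, 3:2, 5:2, 6:2, 7:2, 8:2, 9:2, 10:2, 11:1, 12:2.
The largest is 2 (to 6, 5, 2, 7, 3, 10, 12, 8, and 9), so the eccentricity of 4 is 2.

2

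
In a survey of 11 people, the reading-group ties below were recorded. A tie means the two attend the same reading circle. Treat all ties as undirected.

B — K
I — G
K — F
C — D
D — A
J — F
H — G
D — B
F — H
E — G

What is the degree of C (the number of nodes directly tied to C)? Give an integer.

C is directly tied to D. That is 1 neighbor, so the degree of C is 1.

1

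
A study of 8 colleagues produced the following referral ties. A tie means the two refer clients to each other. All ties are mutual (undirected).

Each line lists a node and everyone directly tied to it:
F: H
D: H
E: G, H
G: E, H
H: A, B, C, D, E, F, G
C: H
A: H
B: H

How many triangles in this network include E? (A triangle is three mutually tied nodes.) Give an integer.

E's neighbors: G and H.
Neighbor pairs that are themselves tied: E–G–H. Each forms one triangle with E, for 1 in total.

1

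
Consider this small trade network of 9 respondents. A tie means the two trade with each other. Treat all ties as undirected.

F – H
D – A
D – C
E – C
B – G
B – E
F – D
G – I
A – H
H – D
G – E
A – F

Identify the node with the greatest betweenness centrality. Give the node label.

Unnormalized betweenness of each node: A:0, B:0, C:16, D:15, E:15, F:0, G:7, H:0, I:0.
C has the largest value, 16, making it the main broker — the node through which the most shortest paths run.

C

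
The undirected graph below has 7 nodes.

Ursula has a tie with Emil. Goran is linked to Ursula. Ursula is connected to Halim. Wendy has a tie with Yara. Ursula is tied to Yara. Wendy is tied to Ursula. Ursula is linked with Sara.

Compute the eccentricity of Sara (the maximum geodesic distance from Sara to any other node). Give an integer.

2

Distances from Sara: Emil:2, Goran:2, Halim:2, Ursula:1, Wendy:2, Yara:2.
The largest is 2 (to Halim, Yara, Emil, Goran, and Wendy), so the eccentricity of Sara is 2.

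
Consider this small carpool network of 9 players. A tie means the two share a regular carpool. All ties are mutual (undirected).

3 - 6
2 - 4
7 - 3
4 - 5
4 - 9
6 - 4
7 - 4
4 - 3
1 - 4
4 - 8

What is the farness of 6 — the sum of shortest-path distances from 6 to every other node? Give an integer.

Distances from 6: 1:2, 2:2, 3:1, 4:1, 5:2, 7:2, 8:2, 9:2.
Sum = 2 + 2 + 1 + 1 + 2 + 2 + 2 + 2 = 14.

14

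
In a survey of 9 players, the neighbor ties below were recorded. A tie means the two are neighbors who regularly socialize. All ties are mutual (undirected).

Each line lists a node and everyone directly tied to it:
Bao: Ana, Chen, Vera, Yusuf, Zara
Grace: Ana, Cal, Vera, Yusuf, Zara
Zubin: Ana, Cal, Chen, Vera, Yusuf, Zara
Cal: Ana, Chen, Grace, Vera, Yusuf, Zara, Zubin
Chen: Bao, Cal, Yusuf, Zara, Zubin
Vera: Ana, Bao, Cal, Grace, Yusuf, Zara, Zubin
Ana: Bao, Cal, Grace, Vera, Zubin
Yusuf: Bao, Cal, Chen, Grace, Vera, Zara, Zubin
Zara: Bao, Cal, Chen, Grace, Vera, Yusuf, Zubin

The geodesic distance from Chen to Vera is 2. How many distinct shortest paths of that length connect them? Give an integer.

The shortest distance is 2. The length-2 paths are: Chen–Bao–Vera; Chen–Zara–Vera; Chen–Cal–Vera; Chen–Zubin–Vera; Chen–Yusuf–Vera.
That gives 5 distinct shortest paths.

5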